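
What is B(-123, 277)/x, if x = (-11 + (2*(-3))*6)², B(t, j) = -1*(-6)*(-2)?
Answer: -12/2209 ≈ -0.0054323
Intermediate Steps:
B(t, j) = -12 (B(t, j) = 6*(-2) = -12)
x = 2209 (x = (-11 - 6*6)² = (-11 - 36)² = (-47)² = 2209)
B(-123, 277)/x = -12/2209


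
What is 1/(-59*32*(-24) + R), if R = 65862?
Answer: 1/111174 ≈ 8.9949e-6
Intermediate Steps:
1/(-59*32*(-24) + R) = 1/(-59*32*(-24) + 65862) = 1/(-1888*(-24) + 65862) = 1/(45312 + 65862) = 1/111174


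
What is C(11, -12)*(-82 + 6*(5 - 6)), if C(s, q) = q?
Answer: 1056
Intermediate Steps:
C(11, -12)*(-82 + 6*(5 - 6)) = -12*(-82 + 6*(5 - 6)) = -12*(-82 + 6*(-1)) = -12*(-82 - 6) = -12*(-88) = 1056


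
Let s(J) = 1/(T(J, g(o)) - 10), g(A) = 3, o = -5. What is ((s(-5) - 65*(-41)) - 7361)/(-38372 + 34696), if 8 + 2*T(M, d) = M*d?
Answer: 100965/79034 ≈ 1.2775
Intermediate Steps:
T(M, d) = -4 + M*d/2 (T(M, d) = -4 + (M*d)/2 = -4 + M*d/2)
s(J) = 1/(-14 + 3*J/2) (s(J) = 1/((-4 + (½)*J*3) - 10) = 1/((-4 + 3*J/2) - 10) = 1/(-14 + 3*J/2))
((s(-5) - 65*(-41)) - 7361)/(-38372 + 34696) = ((2/(-28 + 3*(-5)) - 65*(-41)) - 7361)/(-38372 + 34696) = ((2/(-28 - 15) + 2665) - 7361)/(-3676) = ((2/(-43) + 2665) - 7361)*(-1/3676) = ((2*(-1/43) + 2665) - 7361)*(-1/3676) = ((-2/43 + 2665) - 7361)*(-1/3676) = (114593/43 - 7361)*(-1/3676) = -201930/43*(-1/3676) = 100965/79034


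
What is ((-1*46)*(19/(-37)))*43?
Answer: 37582/37 ≈ 1015.7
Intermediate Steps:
((-1*46)*(19/(-37)))*43 = -874*(-1)/37*43 = -46*(-19/37)*43 = (874/37)*43 = 37582/37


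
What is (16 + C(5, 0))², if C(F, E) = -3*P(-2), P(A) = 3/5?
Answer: 5041/25 ≈ 201.64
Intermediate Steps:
P(A) = ⅗ (P(A) = 3*(⅕) = ⅗)
C(F, E) = -9/5 (C(F, E) = -3*⅗ = -9/5)
(16 + C(5, 0))² = (16 - 9/5)² = (71/5)² = 5041/25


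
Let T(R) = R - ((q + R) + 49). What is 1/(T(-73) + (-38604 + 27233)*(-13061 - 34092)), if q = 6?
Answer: 1/536176708 ≈ 1.8651e-9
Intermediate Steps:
T(R) = -55 (T(R) = R - ((6 + R) + 49) = R - (55 + R) = R + (-55 - R) = -55)
1/(T(-73) + (-38604 + 27233)*(-13061 - 34092)) = 1/(-55 + (-38604 + 27233)*(-13061 - 34092)) = 1/(-55 - 11371*(-47153)) = 1/(-55 + 536176763) = 1/536176708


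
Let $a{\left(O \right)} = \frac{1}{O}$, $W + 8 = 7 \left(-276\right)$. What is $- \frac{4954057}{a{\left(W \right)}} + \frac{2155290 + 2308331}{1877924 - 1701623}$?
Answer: $\frac{1694406098588201}{176301} \approx 9.6109 \cdot 10^{9}$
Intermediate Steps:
$W = -1940$ ($W = -8 + 7 \left(-276\right) = -8 - 1932 = -1940$)
$- \frac{4954057}{a{\left(W \right)}} + \frac{2155290 + 2308331}{1877924 - 1701623} = - \frac{4954057}{\frac{1}{-1940}} + \frac{2155290 + 2308331}{1877924 - 1701623} = - \frac{4954057}{- \frac{1}{1940}} + \frac{4463621}{1877924 - 1701623} = \left(-4954057\right) \left(-1940\right) + \frac{4463621}{176301} = 9610870580 + 4463621 \cdot \frac{1}{176301} = 9610870580 + \frac{4463621}{176301} = \frac{1694406098588201}{176301}$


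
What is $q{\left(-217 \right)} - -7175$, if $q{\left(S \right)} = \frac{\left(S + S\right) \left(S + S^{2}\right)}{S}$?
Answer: $100919$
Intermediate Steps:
$q{\left(S \right)} = 2 S + 2 S^{2}$ ($q{\left(S \right)} = \frac{2 S \left(S + S^{2}\right)}{S} = 2 S + 2 S^{2}$)
$q{\left(-217 \right)} - -7175 = 2 \left(-217\right) \left(1 - 217\right) - -7175 = 2 \left(-217\right) \left(-216\right) + \left(-8603 + 15778\right) = 93744 + 7175 = 100919$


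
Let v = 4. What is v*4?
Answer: 16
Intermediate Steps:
v*4 = 4*4 = 16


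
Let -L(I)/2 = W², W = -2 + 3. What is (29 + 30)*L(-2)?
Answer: -118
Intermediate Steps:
W = 1
L(I) = -2 (L(I) = -2*1² = -2*1 = -2)
(29 + 30)*L(-2) = (29 + 30)*(-2) = 59*(-2) = -118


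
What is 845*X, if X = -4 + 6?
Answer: 1690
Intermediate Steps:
X = 2
845*X = 845*2 = 1690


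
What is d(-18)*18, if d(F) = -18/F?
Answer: 18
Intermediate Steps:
d(-18)*18 = -18/(-18)*18 = -18*(-1/18)*18 = 1*18 = 18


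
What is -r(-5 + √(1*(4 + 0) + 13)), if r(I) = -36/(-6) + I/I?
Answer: -7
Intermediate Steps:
r(I) = 7 (r(I) = -36*(-⅙) + 1 = 6 + 1 = 7)
-r(-5 + √(1*(4 + 0) + 13)) = -1*7 = -7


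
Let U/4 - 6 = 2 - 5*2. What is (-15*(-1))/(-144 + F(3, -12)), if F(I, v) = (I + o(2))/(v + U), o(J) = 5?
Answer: -75/722 ≈ -0.10388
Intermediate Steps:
U = -8 (U = 24 + 4*(2 - 5*2) = 24 + 4*(2 - 10) = 24 + 4*(-8) = 24 - 32 = -8)
F(I, v) = (5 + I)/(-8 + v) (F(I, v) = (I + 5)/(v - 8) = (5 + I)/(-8 + v))
(-15*(-1))/(-144 + F(3, -12)) = (-15*(-1))/(-144 + (5 + 3)/(-8 - 12)) = 15/(-144 + 8/(-20)) = 15/(-144 - 1/20*8) = 15/(-144 - ⅖) = 15/(-722/5) = 15*(-5/722) = -75/722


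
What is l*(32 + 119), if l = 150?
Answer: 22650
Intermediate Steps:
l*(32 + 119) = 150*(32 + 119) = 150*151 = 22650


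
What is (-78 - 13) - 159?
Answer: -250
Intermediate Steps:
(-78 - 13) - 159 = -91 - 159 = -250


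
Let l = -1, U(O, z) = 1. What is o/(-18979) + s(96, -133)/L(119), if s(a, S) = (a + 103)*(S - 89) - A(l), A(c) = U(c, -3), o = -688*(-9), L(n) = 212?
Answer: -839785945/4023548 ≈ -208.72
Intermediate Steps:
o = 6192
A(c) = 1
s(a, S) = -1 + (-89 + S)*(103 + a) (s(a, S) = (a + 103)*(S - 89) - 1*1 = (103 + a)*(-89 + S) - 1 = (-89 + S)*(103 + a) - 1 = -1 + (-89 + S)*(103 + a))
o/(-18979) + s(96, -133)/L(119) = 6192/(-18979) + (-9168 - 89*96 + 103*(-133) - 133*96)/212 = 6192*(-1/18979) + (-9168 - 8544 - 13699 - 12768)*(1/212) = -6192/18979 - 44179*1/212 = -6192/18979 - 44179/212 = -839785945/4023548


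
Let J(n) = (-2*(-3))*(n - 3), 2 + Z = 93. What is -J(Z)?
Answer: -528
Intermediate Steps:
Z = 91 (Z = -2 + 93 = 91)
J(n) = -18 + 6*n (J(n) = 6*(-3 + n) = -18 + 6*n)
-J(Z) = -(-18 + 6*91) = -(-18 + 546) = -1*528 = -528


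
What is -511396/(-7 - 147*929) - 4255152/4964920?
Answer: 24473926496/8475739055 ≈ 2.8875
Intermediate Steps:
-511396/(-7 - 147*929) - 4255152/4964920 = -511396/(-7 - 136563) - 4255152*1/4964920 = -511396/(-136570) - 531894/620615 = -511396*(-1/136570) - 531894/620615 = 255698/68285 - 531894/620615 = 24473926496/8475739055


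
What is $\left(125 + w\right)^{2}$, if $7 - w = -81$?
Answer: $45369$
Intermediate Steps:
$w = 88$ ($w = 7 - -81 = 7 + 81 = 88$)
$\left(125 + w\right)^{2} = \left(125 + 88\right)^{2} = 213^{2} = 45369$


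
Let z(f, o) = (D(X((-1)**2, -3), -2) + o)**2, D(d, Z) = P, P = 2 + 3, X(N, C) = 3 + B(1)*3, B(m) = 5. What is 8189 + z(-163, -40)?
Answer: 9414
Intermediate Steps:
X(N, C) = 18 (X(N, C) = 3 + 5*3 = 3 + 15 = 18)
P = 5
D(d, Z) = 5
z(f, o) = (5 + o)**2
8189 + z(-163, -40) = 8189 + (5 - 40)**2 = 8189 + (-35)**2 = 8189 + 1225 = 9414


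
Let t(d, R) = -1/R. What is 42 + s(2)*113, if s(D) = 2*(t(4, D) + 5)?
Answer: 1059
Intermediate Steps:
s(D) = 10 - 2/D (s(D) = 2*(-1/D + 5) = 2*(5 - 1/D) = 10 - 2/D)
42 + s(2)*113 = 42 + (10 - 2/2)*113 = 42 + (10 - 2*½)*113 = 42 + (10 - 1)*113 = 42 + 9*113 = 42 + 1017 = 1059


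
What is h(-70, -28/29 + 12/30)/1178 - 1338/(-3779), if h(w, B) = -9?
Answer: 1542153/4451662 ≈ 0.34642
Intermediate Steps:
h(-70, -28/29 + 12/30)/1178 - 1338/(-3779) = -9/1178 - 1338/(-3779) = -9*1/1178 - 1338*(-1/3779) = -9/1178 + 1338/3779 = 1542153/4451662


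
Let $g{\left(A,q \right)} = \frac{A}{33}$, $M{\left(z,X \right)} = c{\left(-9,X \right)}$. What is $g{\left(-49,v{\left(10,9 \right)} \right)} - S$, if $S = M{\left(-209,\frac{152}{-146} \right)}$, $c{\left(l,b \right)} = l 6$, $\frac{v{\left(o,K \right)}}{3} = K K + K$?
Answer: $\frac{1733}{33} \approx 52.515$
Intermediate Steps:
$v{\left(o,K \right)} = 3 K + 3 K^{2}$ ($v{\left(o,K \right)} = 3 \left(K K + K\right) = 3 \left(K^{2} + K\right) = 3 \left(K + K^{2}\right) = 3 K + 3 K^{2}$)
$c{\left(l,b \right)} = 6 l$
$M{\left(z,X \right)} = -54$ ($M{\left(z,X \right)} = 6 \left(-9\right) = -54$)
$g{\left(A,q \right)} = \frac{A}{33}$ ($g{\left(A,q \right)} = A \frac{1}{33} = \frac{A}{33}$)
$S = -54$
$g{\left(-49,v{\left(10,9 \right)} \right)} - S = \frac{1}{33} \left(-49\right) - -54 = - \frac{49}{33} + 54 = \frac{1733}{33}$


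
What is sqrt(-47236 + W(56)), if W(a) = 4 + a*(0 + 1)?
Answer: 2*I*sqrt(11794) ≈ 217.2*I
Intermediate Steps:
W(a) = 4 + a (W(a) = 4 + a*1 = 4 + a)
sqrt(-47236 + W(56)) = sqrt(-47236 + (4 + 56)) = sqrt(-47236 + 60) = sqrt(-47176) = 2*I*sqrt(11794)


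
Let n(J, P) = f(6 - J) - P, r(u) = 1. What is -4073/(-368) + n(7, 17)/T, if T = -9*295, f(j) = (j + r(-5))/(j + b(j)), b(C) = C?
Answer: 10820071/977040 ≈ 11.074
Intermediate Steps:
f(j) = (1 + j)/(2*j) (f(j) = (j + 1)/(j + j) = (1 + j)/((2*j)) = (1 + j)*(1/(2*j)) = (1 + j)/(2*j))
T = -2655
n(J, P) = -P + (7 - J)/(2*(6 - J)) (n(J, P) = (1 + (6 - J))/(2*(6 - J)) - P = (7 - J)/(2*(6 - J)) - P = -P + (7 - J)/(2*(6 - J)))
-4073/(-368) + n(7, 17)/T = -4073/(-368) + ((-7 + 7 - 2*17*(-6 + 7))/(2*(-6 + 7)))/(-2655) = -4073*(-1/368) + ((1/2)*(-7 + 7 - 2*17*1)/1)*(-1/2655) = 4073/368 + ((1/2)*1*(-7 + 7 - 34))*(-1/2655) = 4073/368 + ((1/2)*1*(-34))*(-1/2655) = 4073/368 - 17*(-1/2655) = 4073/368 + 17/2655 = 10820071/977040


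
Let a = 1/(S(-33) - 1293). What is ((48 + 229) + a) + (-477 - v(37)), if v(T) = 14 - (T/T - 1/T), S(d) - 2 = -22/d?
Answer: -30511333/143227 ≈ -213.03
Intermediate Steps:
S(d) = 2 - 22/d
a = -3/3871 (a = 1/((2 - 22/(-33)) - 1293) = 1/((2 - 22*(-1/33)) - 1293) = 1/((2 + ⅔) - 1293) = 1/(8/3 - 1293) = 1/(-3871/3) = -3/3871 ≈ -0.00077499)
v(T) = 13 + 1/T (v(T) = 14 - (1 - 1/T) = 14 + (-1 + 1/T) = 13 + 1/T)
((48 + 229) + a) + (-477 - v(37)) = ((48 + 229) - 3/3871) + (-477 - (13 + 1/37)) = (277 - 3/3871) + (-477 - (13 + 1/37)) = 1072264/3871 + (-477 - 1*482/37) = 1072264/3871 + (-477 - 482/37) = 1072264/3871 - 18131/37 = -30511333/143227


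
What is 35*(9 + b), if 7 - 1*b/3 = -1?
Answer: 1155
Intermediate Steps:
b = 24 (b = 21 - 3*(-1) = 21 + 3 = 24)
35*(9 + b) = 35*(9 + 24) = 35*33 = 1155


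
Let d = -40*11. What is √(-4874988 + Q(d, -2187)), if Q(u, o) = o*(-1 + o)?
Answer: 2*I*√22458 ≈ 299.72*I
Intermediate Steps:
d = -440
√(-4874988 + Q(d, -2187)) = √(-4874988 - 2187*(-1 - 2187)) = √(-4874988 - 2187*(-2188)) = √(-4874988 + 4785156) = √(-89832) = 2*I*√22458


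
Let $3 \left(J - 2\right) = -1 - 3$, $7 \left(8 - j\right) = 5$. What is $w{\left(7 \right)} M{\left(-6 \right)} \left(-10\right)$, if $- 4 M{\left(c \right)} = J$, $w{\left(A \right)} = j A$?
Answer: $85$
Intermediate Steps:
$j = \frac{51}{7}$ ($j = 8 - \frac{5}{7} = \frac{51}{7} \approx 7.2857$)
$w{\left(A \right)} = \frac{51 A}{7}$
$J = \frac{2}{3}$ ($J = 2 + \frac{-1 - 3}{3} = 2 + \frac{1}{3} \left(-4\right) = 2 - \frac{4}{3} = \frac{2}{3} \approx 0.66667$)
$M{\left(c \right)} = - \frac{1}{6}$ ($M{\left(c \right)} = \left(- \frac{1}{4}\right) \frac{2}{3} = - \frac{1}{6}$)
$w{\left(7 \right)} M{\left(-6 \right)} \left(-10\right) = \frac{51}{7} \cdot 7 \left(- \frac{1}{6}\right) \left(-10\right) = 51 \left(- \frac{1}{6}\right) \left(-10\right) = \left(- \frac{17}{2}\right) \left(-10\right) = 85$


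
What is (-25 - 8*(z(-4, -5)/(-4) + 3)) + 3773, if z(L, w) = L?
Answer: 3716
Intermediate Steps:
(-25 - 8*(z(-4, -5)/(-4) + 3)) + 3773 = (-25 - 8*(-4/(-4) + 3)) + 3773 = (-25 - 8*(-¼*(-4) + 3)) + 3773 = (-25 - 8*(1 + 3)) + 3773 = (-25 - 8*4) + 3773 = (-25 - 32) + 3773 = -57 + 3773 = 3716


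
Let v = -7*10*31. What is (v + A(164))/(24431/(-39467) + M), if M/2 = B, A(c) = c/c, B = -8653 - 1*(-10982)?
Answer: -85603923/183812855 ≈ -0.46571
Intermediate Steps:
B = 2329 (B = -8653 + 10982 = 2329)
A(c) = 1
M = 4658 (M = 2*2329 = 4658)
v = -2170 (v = -70*31 = -2170)
(v + A(164))/(24431/(-39467) + M) = (-2170 + 1)/(24431/(-39467) + 4658) = -2169/(24431*(-1/39467) + 4658) = -2169/(-24431/39467 + 4658) = -2169/183812855/39467 = -2169*39467/183812855 = -85603923/183812855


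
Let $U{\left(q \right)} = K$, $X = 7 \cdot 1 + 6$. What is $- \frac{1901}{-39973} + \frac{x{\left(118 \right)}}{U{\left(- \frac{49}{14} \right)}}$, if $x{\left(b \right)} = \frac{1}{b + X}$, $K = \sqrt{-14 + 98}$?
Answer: $\frac{1901}{39973} + \frac{\sqrt{21}}{5502} \approx 0.04839$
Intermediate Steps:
$K = 2 \sqrt{21}$ ($K = \sqrt{84} = 2 \sqrt{21} \approx 9.1651$)
$X = 13$ ($X = 7 + 6 = 13$)
$x{\left(b \right)} = \frac{1}{13 + b}$ ($x{\left(b \right)} = \frac{1}{b + 13} = \frac{1}{13 + b}$)
$U{\left(q \right)} = 2 \sqrt{21}$
$- \frac{1901}{-39973} + \frac{x{\left(118 \right)}}{U{\left(- \frac{49}{14} \right)}} = - \frac{1901}{-39973} + \frac{1}{\left(13 + 118\right) 2 \sqrt{21}} = \left(-1901\right) \left(- \frac{1}{39973}\right) + \frac{\frac{1}{42} \sqrt{21}}{131} = \frac{1901}{39973} + \frac{\frac{1}{42} \sqrt{21}}{131} = \frac{1901}{39973} + \frac{\sqrt{21}}{5502}$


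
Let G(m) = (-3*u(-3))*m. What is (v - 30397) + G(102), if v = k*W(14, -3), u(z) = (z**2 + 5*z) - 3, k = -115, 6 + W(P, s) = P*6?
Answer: -36613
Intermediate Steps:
W(P, s) = -6 + 6*P (W(P, s) = -6 + P*6 = -6 + 6*P)
u(z) = -3 + z**2 + 5*z
v = -8970 (v = -115*(-6 + 6*14) = -115*(-6 + 84) = -115*78 = -8970)
G(m) = 27*m (G(m) = (-3*(-3 + (-3)**2 + 5*(-3)))*m = (-3*(-3 + 9 - 15))*m = (-3*(-9))*m = 27*m)
(v - 30397) + G(102) = (-8970 - 30397) + 27*102 = -39367 + 2754 = -36613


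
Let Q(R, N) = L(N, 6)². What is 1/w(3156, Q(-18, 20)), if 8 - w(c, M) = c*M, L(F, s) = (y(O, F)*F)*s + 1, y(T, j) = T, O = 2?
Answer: -1/183303628 ≈ -5.4554e-9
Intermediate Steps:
L(F, s) = 1 + 2*F*s (L(F, s) = (2*F)*s + 1 = 2*F*s + 1 = 1 + 2*F*s)
Q(R, N) = (1 + 12*N)² (Q(R, N) = (1 + 2*N*6)² = (1 + 12*N)²)
w(c, M) = 8 - M*c (w(c, M) = 8 - c*M = 8 - M*c)
1/w(3156, Q(-18, 20)) = 1/(8 - 1*(1 + 12*20)²*3156) = 1/(8 - 1*(1 + 240)²*3156) = 1/(8 - 1*241²*3156) = 1/(8 - 1*58081*3156) = 1/(8 - 183303636) = 1/(-183303628) = -1/183303628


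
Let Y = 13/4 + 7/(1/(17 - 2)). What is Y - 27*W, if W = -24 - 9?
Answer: 3997/4 ≈ 999.25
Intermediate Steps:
Y = 433/4 (Y = 13*(¼) + 7/(1/15) = 13/4 + 7/(1/15) = 13/4 + 7*15 = 13/4 + 105 = 433/4 ≈ 108.25)
W = -33
Y - 27*W = 433/4 - 27*(-33) = 433/4 + 891 = 3997/4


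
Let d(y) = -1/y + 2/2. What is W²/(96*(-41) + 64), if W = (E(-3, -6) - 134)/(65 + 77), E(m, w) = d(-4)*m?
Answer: -303601/1249200128 ≈ -0.00024304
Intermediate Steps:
d(y) = 1 - 1/y (d(y) = -1/y + 2*(½) = -1/y + 1 = 1 - 1/y)
E(m, w) = 5*m/4 (E(m, w) = ((-1 - 4)/(-4))*m = (-¼*(-5))*m = 5*m/4)
W = -551/568 (W = ((5/4)*(-3) - 134)/(65 + 77) = (-15/4 - 134)/142 = -551/4*1/142 = -551/568 ≈ -0.97007)
W²/(96*(-41) + 64) = (-551/568)²/(96*(-41) + 64) = 303601/(322624*(-3936 + 64)) = (303601/322624)/(-3872) = (303601/322624)*(-1/3872) = -303601/1249200128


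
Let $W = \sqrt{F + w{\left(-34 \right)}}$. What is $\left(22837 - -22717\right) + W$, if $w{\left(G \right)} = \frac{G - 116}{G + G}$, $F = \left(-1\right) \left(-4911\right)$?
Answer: $45554 + \frac{3 \sqrt{631074}}{34} \approx 45624.0$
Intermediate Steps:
$F = 4911$
$w{\left(G \right)} = \frac{-116 + G}{2 G}$
$W = \frac{3 \sqrt{631074}}{34}$ ($W = \sqrt{4911 + \frac{-116 - 34}{2 \left(-34\right)}} = \sqrt{4911 + \frac{1}{2} \left(- \frac{1}{34}\right) \left(-150\right)} = \sqrt{4911 + \frac{75}{34}} = \sqrt{\frac{167049}{34}} = \frac{3 \sqrt{631074}}{34} \approx 70.094$)
$\left(22837 - -22717\right) + W = \left(22837 - -22717\right) + \frac{3 \sqrt{631074}}{34} = \left(22837 + 22717\right) + \frac{3 \sqrt{631074}}{34} = 45554 + \frac{3 \sqrt{631074}}{34}$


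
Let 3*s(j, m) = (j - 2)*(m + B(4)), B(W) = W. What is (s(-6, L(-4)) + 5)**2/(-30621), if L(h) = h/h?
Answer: -625/275589 ≈ -0.0022679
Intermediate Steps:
L(h) = 1
s(j, m) = (-2 + j)*(4 + m)/3 (s(j, m) = ((j - 2)*(m + 4))/3 = ((-2 + j)*(4 + m))/3 = (-2 + j)*(4 + m)/3)
(s(-6, L(-4)) + 5)**2/(-30621) = ((-8/3 - 2/3*1 + (4/3)*(-6) + (1/3)*(-6)*1) + 5)**2/(-30621) = ((-8/3 - 2/3 - 8 - 2) + 5)**2*(-1/30621) = (-40/3 + 5)**2*(-1/30621) = (-25/3)**2*(-1/30621) = (625/9)*(-1/30621) = -625/275589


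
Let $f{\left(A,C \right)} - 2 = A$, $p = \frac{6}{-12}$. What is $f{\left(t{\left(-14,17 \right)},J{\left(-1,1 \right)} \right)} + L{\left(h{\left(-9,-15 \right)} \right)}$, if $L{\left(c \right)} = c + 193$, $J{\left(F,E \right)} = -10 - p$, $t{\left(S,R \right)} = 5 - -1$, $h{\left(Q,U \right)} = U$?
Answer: $186$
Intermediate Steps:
$p = - \frac{1}{2}$ ($p = 6 \left(- \frac{1}{12}\right) = - \frac{1}{2} \approx -0.5$)
$t{\left(S,R \right)} = 6$ ($t{\left(S,R \right)} = 5 + 1 = 6$)
$J{\left(F,E \right)} = - \frac{19}{2}$ ($J{\left(F,E \right)} = -10 - - \frac{1}{2} = -10 + \frac{1}{2} = - \frac{19}{2}$)
$f{\left(A,C \right)} = 2 + A$
$L{\left(c \right)} = 193 + c$
$f{\left(t{\left(-14,17 \right)},J{\left(-1,1 \right)} \right)} + L{\left(h{\left(-9,-15 \right)} \right)} = \left(2 + 6\right) + \left(193 - 15\right) = 8 + 178 = 186$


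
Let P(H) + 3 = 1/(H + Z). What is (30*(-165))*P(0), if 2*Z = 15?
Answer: 14190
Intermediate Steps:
Z = 15/2 (Z = (½)*15 = 15/2 ≈ 7.5000)
P(H) = -3 + 1/(15/2 + H) (P(H) = -3 + 1/(H + 15/2) = -3 + 1/(15/2 + H))
(30*(-165))*P(0) = (30*(-165))*((-43 - 6*0)/(15 + 2*0)) = -4950*(-43 + 0)/(15 + 0) = -4950*(-43)/15 = -330*(-43) = -4950*(-43/15) = 14190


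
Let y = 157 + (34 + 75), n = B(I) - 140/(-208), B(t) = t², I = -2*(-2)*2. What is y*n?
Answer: 447279/26 ≈ 17203.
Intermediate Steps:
I = 8 (I = 4*2 = 8)
n = 3363/52 (n = 8² - 140/(-208) = 64 - 140*(-1/208) = 64 + 35/52 = 3363/52 ≈ 64.673)
y = 266 (y = 157 + 109 = 266)
y*n = 266*(3363/52) = 447279/26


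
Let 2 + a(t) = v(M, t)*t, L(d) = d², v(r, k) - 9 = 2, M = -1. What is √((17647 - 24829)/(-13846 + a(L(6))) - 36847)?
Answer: I*√513050194/118 ≈ 191.95*I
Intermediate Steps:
v(r, k) = 11 (v(r, k) = 9 + 2 = 11)
a(t) = -2 + 11*t
√((17647 - 24829)/(-13846 + a(L(6))) - 36847) = √((17647 - 24829)/(-13846 + (-2 + 11*6²)) - 36847) = √(-7182/(-13846 + (-2 + 11*36)) - 36847) = √(-7182/(-13846 + (-2 + 396)) - 36847) = √(-7182/(-13846 + 394) - 36847) = √(-7182/(-13452) - 36847) = √(-7182*(-1/13452) - 36847) = √(63/118 - 36847) = √(-4347883/118) = I*√513050194/118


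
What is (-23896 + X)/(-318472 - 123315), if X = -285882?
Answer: 309778/441787 ≈ 0.70119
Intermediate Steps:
(-23896 + X)/(-318472 - 123315) = (-23896 - 285882)/(-318472 - 123315) = -309778/(-441787) = -309778*(-1/441787) = 309778/441787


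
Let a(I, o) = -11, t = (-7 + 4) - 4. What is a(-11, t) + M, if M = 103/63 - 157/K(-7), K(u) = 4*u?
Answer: -947/252 ≈ -3.7579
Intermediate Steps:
t = -7 (t = -3 - 4 = -7)
M = 1825/252 (M = 103/63 - 157/(4*(-7)) = 103*(1/63) - 157/(-28) = 103/63 - 157*(-1/28) = 103/63 + 157/28 = 1825/252 ≈ 7.2421)
a(-11, t) + M = -11 + 1825/252 = -947/252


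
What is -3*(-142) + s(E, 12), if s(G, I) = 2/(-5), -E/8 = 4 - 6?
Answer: 2128/5 ≈ 425.60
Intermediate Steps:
E = 16 (E = -8*(4 - 6) = -8*(-2) = 16)
s(G, I) = -2/5 (s(G, I) = 2*(-1/5) = -2/5)
-3*(-142) + s(E, 12) = -3*(-142) - 2/5 = 426 - 2/5 = 2128/5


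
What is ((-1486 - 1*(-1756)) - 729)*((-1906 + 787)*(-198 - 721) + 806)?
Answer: -472387653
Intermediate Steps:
((-1486 - 1*(-1756)) - 729)*((-1906 + 787)*(-198 - 721) + 806) = ((-1486 + 1756) - 729)*(-1119*(-919) + 806) = (270 - 729)*(1028361 + 806) = -459*1029167 = -472387653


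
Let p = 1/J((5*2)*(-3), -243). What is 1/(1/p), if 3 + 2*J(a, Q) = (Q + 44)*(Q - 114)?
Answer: 1/35520 ≈ 2.8153e-5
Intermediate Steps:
J(a, Q) = -3/2 + (-114 + Q)*(44 + Q)/2 (J(a, Q) = -3/2 + ((Q + 44)*(Q - 114))/2 = -3/2 + ((44 + Q)*(-114 + Q))/2 = -3/2 + ((-114 + Q)*(44 + Q))/2 = -3/2 + (-114 + Q)*(44 + Q)/2)
p = 1/35520 (p = 1/(-5019/2 + (½)*(-243)² - 35*(-243)) = 1/(-5019/2 + (½)*59049 + 8505) = 1/(-5019/2 + 59049/2 + 8505) = 1/35520 ≈ 2.8153e-5)
1/(1/p) = 1/(1/(1/35520)) = 1/35520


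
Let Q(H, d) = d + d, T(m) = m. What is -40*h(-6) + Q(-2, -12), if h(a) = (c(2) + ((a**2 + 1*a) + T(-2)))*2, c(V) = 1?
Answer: -2344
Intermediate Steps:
h(a) = -2 + 2*a + 2*a**2 (h(a) = (1 + ((a**2 + 1*a) - 2))*2 = (1 + ((a**2 + a) - 2))*2 = (1 + ((a + a**2) - 2))*2 = (1 + (-2 + a + a**2))*2 = (-1 + a + a**2)*2 = -2 + 2*a + 2*a**2)
Q(H, d) = 2*d
-40*h(-6) + Q(-2, -12) = -40*(-2 + 2*(-6) + 2*(-6)**2) + 2*(-12) = -40*(-2 - 12 + 2*36) - 24 = -40*(-2 - 12 + 72) - 24 = -40*58 - 24 = -2320 - 24 = -2344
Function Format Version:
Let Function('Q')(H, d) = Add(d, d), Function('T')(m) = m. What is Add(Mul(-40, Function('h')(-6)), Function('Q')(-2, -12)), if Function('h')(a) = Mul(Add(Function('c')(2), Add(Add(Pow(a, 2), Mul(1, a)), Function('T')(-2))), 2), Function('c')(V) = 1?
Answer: -2344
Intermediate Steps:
Function('h')(a) = Add(-2, Mul(2, a), Mul(2, Pow(a, 2))) (Function('h')(a) = Mul(Add(1, Add(Add(Pow(a, 2), Mul(1, a)), -2)), 2) = Mul(Add(1, Add(Add(Pow(a, 2), a), -2)), 2) = Mul(Add(1, Add(Add(a, Pow(a, 2)), -2)), 2) = Mul(Add(1, Add(-2, a, Pow(a, 2))), 2) = Mul(Add(-1, a, Pow(a, 2)), 2) = Add(-2, Mul(2, a), Mul(2, Pow(a, 2))))
Function('Q')(H, d) = Mul(2, d)
Add(Mul(-40, Function('h')(-6)), Function('Q')(-2, -12)) = Add(Mul(-40, Add(-2, Mul(2, -6), Mul(2, Pow(-6, 2)))), Mul(2, -12)) = Add(Mul(-40, Add(-2, -12, Mul(2, 36))), -24) = Add(Mul(-40, Add(-2, -12, 72)), -24) = Add(Mul(-40, 58), -24) = Add(-2320, -24) = -2344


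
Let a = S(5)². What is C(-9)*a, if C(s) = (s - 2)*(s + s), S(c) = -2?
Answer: 792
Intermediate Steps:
C(s) = 2*s*(-2 + s) (C(s) = (-2 + s)*(2*s) = 2*s*(-2 + s))
a = 4 (a = (-2)² = 4)
C(-9)*a = (2*(-9)*(-2 - 9))*4 = (2*(-9)*(-11))*4 = 198*4 = 792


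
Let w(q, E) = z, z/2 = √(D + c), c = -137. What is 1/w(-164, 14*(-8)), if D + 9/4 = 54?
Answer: -I*√341/341 ≈ -0.054153*I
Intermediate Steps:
D = 207/4 (D = -9/4 + 54 = 207/4 ≈ 51.750)
z = I*√341 (z = 2*√(207/4 - 137) = 2*√(-341/4) = 2*(I*√341/2) = I*√341 ≈ 18.466*I)
w(q, E) = I*√341
1/w(-164, 14*(-8)) = 1/(I*√341) = -I*√341/341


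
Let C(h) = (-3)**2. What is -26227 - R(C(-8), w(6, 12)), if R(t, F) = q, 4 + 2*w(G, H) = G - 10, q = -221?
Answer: -26006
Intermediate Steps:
w(G, H) = -7 + G/2 (w(G, H) = -2 + (G - 10)/2 = -2 + (-10 + G)/2 = -2 + (-5 + G/2) = -7 + G/2)
C(h) = 9
R(t, F) = -221
-26227 - R(C(-8), w(6, 12)) = -26227 - 1*(-221) = -26227 + 221 = -26006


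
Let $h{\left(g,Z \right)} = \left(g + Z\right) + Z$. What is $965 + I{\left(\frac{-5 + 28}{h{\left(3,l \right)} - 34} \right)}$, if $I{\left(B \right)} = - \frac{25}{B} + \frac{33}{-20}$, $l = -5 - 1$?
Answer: $\frac{464641}{460} \approx 1010.1$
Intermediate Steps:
$l = -6$ ($l = -5 - 1 = -6$)
$h{\left(g,Z \right)} = g + 2 Z$ ($h{\left(g,Z \right)} = \left(Z + g\right) + Z = g + 2 Z$)
$I{\left(B \right)} = - \frac{33}{20} - \frac{25}{B}$ ($I{\left(B \right)} = - \frac{25}{B} + 33 \left(- \frac{1}{20}\right) = - \frac{25}{B} - \frac{33}{20} = - \frac{33}{20} - \frac{25}{B}$)
$965 + I{\left(\frac{-5 + 28}{h{\left(3,l \right)} - 34} \right)} = 965 - \left(\frac{33}{20} + \frac{25}{\left(-5 + 28\right) \frac{1}{\left(3 + 2 \left(-6\right)\right) - 34}}\right) = 965 - \left(\frac{33}{20} + \frac{25}{23 \frac{1}{\left(3 - 12\right) - 34}}\right) = 965 - \left(\frac{33}{20} + \frac{25}{23 \frac{1}{-9 - 34}}\right) = 965 - \left(\frac{33}{20} + \frac{25}{23 \frac{1}{-43}}\right) = 965 - \left(\frac{33}{20} + \frac{25}{23 \left(- \frac{1}{43}\right)}\right) = 965 - \left(\frac{33}{20} + \frac{25}{- \frac{23}{43}}\right) = 965 - - \frac{20741}{460} = 965 + \left(- \frac{33}{20} + \frac{1075}{23}\right) = 965 + \frac{20741}{460} = \frac{464641}{460}$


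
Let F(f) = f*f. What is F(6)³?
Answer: 46656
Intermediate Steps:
F(f) = f²
F(6)³ = (6²)³ = 36³ = 46656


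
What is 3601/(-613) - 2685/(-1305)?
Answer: -203560/53331 ≈ -3.8169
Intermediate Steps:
3601/(-613) - 2685/(-1305) = 3601*(-1/613) - 2685*(-1/1305) = -3601/613 + 179/87 = -203560/53331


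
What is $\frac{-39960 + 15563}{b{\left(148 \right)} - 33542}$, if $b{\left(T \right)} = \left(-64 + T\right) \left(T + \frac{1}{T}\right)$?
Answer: $\frac{902689}{781049} \approx 1.1557$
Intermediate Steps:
$\frac{-39960 + 15563}{b{\left(148 \right)} - 33542} = \frac{-39960 + 15563}{\left(1 + 148^{2} - 9472 - \frac{64}{148}\right) - 33542} = - \frac{24397}{\left(1 + 21904 - 9472 - \frac{16}{37}\right) - 33542} = - \frac{24397}{\frac{460005}{37} - 33542} = - \frac{24397}{- \frac{781049}{37}} = \left(-24397\right) \left(- \frac{37}{781049}\right) = \frac{902689}{781049}$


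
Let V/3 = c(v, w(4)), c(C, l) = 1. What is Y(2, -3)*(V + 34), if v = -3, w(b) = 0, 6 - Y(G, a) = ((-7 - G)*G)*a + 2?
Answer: -1850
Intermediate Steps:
Y(G, a) = 4 - G*a*(-7 - G) (Y(G, a) = 6 - (((-7 - G)*G)*a + 2) = 6 - ((G*(-7 - G))*a + 2) = 6 - (G*a*(-7 - G) + 2) = 6 - (2 + G*a*(-7 - G)) = 6 + (-2 - G*a*(-7 - G)) = 4 - G*a*(-7 - G))
V = 3 (V = 3*1 = 3)
Y(2, -3)*(V + 34) = (4 - 3*2**2 + 7*2*(-3))*(3 + 34) = (4 - 3*4 - 42)*37 = (4 - 12 - 42)*37 = -50*37 = -1850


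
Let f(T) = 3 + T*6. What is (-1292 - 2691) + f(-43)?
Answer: -4238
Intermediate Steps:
f(T) = 3 + 6*T
(-1292 - 2691) + f(-43) = (-1292 - 2691) + (3 + 6*(-43)) = -3983 + (3 - 258) = -3983 - 255 = -4238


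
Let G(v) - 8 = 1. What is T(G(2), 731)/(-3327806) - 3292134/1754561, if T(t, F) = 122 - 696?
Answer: -133592392195/71205349063 ≈ -1.8762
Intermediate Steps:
G(v) = 9 (G(v) = 8 + 1 = 9)
T(t, F) = -574
T(G(2), 731)/(-3327806) - 3292134/1754561 = -574/(-3327806) - 3292134/1754561 = -574*(-1/3327806) - 3292134*1/1754561 = 7/40583 - 3292134/1754561 = -133592392195/71205349063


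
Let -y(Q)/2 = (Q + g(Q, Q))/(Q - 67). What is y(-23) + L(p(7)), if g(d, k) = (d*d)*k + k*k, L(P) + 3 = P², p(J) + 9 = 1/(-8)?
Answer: -171713/960 ≈ -178.87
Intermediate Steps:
p(J) = -73/8 (p(J) = -9 + 1/(-8) = -9 + 1*(-⅛) = -9 - ⅛ = -73/8)
L(P) = -3 + P²
g(d, k) = k² + k*d² (g(d, k) = d²*k + k² = k*d² + k² = k² + k*d²)
y(Q) = -2*(Q + Q*(Q + Q²))/(-67 + Q) (y(Q) = -2*(Q + Q*(Q + Q²))/(Q - 67) = -2*(Q + Q*(Q + Q²))/(-67 + Q))
y(-23) + L(p(7)) = 2*(-23)*(-1 - 1*(-23)*(1 - 23))/(-67 - 23) + (-3 + (-73/8)²) = 2*(-23)*(-1 - 1*(-23)*(-22))/(-90) + (-3 + 5329/64) = 2*(-23)*(-1/90)*(-1 - 506) + 5137/64 = 2*(-23)*(-1/90)*(-507) + 5137/64 = -3887/15 + 5137/64 = -171713/960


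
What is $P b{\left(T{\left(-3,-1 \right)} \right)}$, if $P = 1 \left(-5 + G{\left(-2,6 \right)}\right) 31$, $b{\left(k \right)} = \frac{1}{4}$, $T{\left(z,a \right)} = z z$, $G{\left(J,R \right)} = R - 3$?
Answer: $- \frac{31}{2} \approx -15.5$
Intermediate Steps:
$G{\left(J,R \right)} = -3 + R$
$T{\left(z,a \right)} = z^{2}$
$b{\left(k \right)} = \frac{1}{4}$
$P = -62$ ($P = 1 \left(-5 + \left(-3 + 6\right)\right) 31 = 1 \left(-5 + 3\right) 31 = 1 \left(-2\right) 31 = \left(-2\right) 31 = -62$)
$P b{\left(T{\left(-3,-1 \right)} \right)} = \left(-62\right) \frac{1}{4} = - \frac{31}{2}$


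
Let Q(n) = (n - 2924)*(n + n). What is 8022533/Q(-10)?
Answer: 8022533/58680 ≈ 136.72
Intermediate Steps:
Q(n) = 2*n*(-2924 + n) (Q(n) = (-2924 + n)*(2*n) = 2*n*(-2924 + n))
8022533/Q(-10) = 8022533/((2*(-10)*(-2924 - 10))) = 8022533/((2*(-10)*(-2934))) = 8022533/58680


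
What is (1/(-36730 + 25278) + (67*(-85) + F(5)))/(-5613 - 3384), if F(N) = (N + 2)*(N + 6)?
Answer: 21445779/34344548 ≈ 0.62443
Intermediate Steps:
F(N) = (2 + N)*(6 + N)
(1/(-36730 + 25278) + (67*(-85) + F(5)))/(-5613 - 3384) = (1/(-36730 + 25278) + (67*(-85) + (12 + 5² + 8*5)))/(-5613 - 3384) = (1/(-11452) + (-5695 + (12 + 25 + 40)))/(-8997) = (-1/11452 + (-5695 + 77))*(-1/8997) = (-1/11452 - 5618)*(-1/8997) = -64337337/11452*(-1/8997) = 21445779/34344548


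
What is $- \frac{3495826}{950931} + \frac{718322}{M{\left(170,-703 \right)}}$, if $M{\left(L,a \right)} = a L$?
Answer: $- \frac{28970021659}{2990677995} \approx -9.6868$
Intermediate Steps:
$M{\left(L,a \right)} = L a$
$- \frac{3495826}{950931} + \frac{718322}{M{\left(170,-703 \right)}} = - \frac{3495826}{950931} + \frac{718322}{170 \left(-703\right)} = \left(-3495826\right) \frac{1}{950931} + \frac{718322}{-119510} = - \frac{3495826}{950931} + 718322 \left(- \frac{1}{119510}\right) = - \frac{3495826}{950931} - \frac{359161}{59755} = - \frac{28970021659}{2990677995}$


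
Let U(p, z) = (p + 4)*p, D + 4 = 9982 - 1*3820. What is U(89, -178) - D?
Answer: 2119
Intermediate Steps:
D = 6158 (D = -4 + (9982 - 1*3820) = -4 + (9982 - 3820) = -4 + 6162 = 6158)
U(p, z) = p*(4 + p) (U(p, z) = (4 + p)*p = p*(4 + p))
U(89, -178) - D = 89*(4 + 89) - 1*6158 = 89*93 - 6158 = 8277 - 6158 = 2119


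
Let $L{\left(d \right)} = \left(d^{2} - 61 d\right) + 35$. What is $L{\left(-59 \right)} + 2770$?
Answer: $9885$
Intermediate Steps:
$L{\left(d \right)} = 35 + d^{2} - 61 d$
$L{\left(-59 \right)} + 2770 = \left(35 + \left(-59\right)^{2} - -3599\right) + 2770 = \left(35 + 3481 + 3599\right) + 2770 = 7115 + 2770 = 9885$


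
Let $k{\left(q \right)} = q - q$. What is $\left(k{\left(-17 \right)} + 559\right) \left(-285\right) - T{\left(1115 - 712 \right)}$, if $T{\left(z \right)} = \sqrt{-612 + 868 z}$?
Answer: $-159315 - 2 \sqrt{87298} \approx -1.5991 \cdot 10^{5}$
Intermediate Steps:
$k{\left(q \right)} = 0$
$\left(k{\left(-17 \right)} + 559\right) \left(-285\right) - T{\left(1115 - 712 \right)} = \left(0 + 559\right) \left(-285\right) - 2 \sqrt{-153 + 217 \left(1115 - 712\right)} = 559 \left(-285\right) - 2 \sqrt{-153 + 217 \left(1115 - 712\right)} = -159315 - 2 \sqrt{-153 + 217 \cdot 403} = -159315 - 2 \sqrt{-153 + 87451} = -159315 - 2 \sqrt{87298}$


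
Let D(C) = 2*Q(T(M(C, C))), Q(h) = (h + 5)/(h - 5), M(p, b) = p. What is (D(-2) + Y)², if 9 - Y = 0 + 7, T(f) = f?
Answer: 64/49 ≈ 1.3061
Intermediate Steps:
Y = 2 (Y = 9 - (0 + 7) = 9 - 1*7 = 9 - 7 = 2)
Q(h) = (5 + h)/(-5 + h)
D(C) = 2*(5 + C)/(-5 + C) (D(C) = 2*((5 + C)/(-5 + C)) = 2*(5 + C)/(-5 + C))
(D(-2) + Y)² = (2*(5 - 2)/(-5 - 2) + 2)² = (2*3/(-7) + 2)² = (2*(-⅐)*3 + 2)² = (-6/7 + 2)² = (8/7)² = 64/49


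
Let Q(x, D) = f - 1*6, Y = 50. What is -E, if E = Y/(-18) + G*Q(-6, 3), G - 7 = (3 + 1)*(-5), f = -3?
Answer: -1028/9 ≈ -114.22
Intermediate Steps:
G = -13 (G = 7 + (3 + 1)*(-5) = 7 + 4*(-5) = 7 - 20 = -13)
Q(x, D) = -9 (Q(x, D) = -3 - 1*6 = -3 - 6 = -9)
E = 1028/9 (E = 50/(-18) - 13*(-9) = 50*(-1/18) + 117 = -25/9 + 117 = 1028/9 ≈ 114.22)
-E = -1*1028/9 = -1028/9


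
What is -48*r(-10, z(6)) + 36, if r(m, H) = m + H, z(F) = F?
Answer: 228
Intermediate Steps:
r(m, H) = H + m
-48*r(-10, z(6)) + 36 = -48*(6 - 10) + 36 = -48*(-4) + 36 = 192 + 36 = 228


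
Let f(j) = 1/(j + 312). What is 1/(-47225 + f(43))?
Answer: -355/16764874 ≈ -2.1175e-5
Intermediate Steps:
f(j) = 1/(312 + j)
1/(-47225 + f(43)) = 1/(-47225 + 1/(312 + 43)) = 1/(-47225 + 1/355) = 1/(-16764874/355) = -355/16764874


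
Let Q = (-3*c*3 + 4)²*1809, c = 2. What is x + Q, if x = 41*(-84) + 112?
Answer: 351232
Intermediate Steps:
x = -3332 (x = -3444 + 112 = -3332)
Q = 354564 (Q = (-3*2*3 + 4)²*1809 = (-6*3 + 4)²*1809 = (-18 + 4)²*1809 = (-14)²*1809 = 196*1809 = 354564)
x + Q = -3332 + 354564 = 351232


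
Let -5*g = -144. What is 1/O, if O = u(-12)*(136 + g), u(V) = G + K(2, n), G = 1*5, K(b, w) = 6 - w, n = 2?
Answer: 5/7416 ≈ 0.00067422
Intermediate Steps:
g = 144/5 (g = -1/5*(-144) = 144/5 ≈ 28.800)
G = 5
u(V) = 9 (u(V) = 5 + (6 - 1*2) = 5 + (6 - 2) = 5 + 4 = 9)
O = 7416/5 (O = 9*(136 + 144/5) = 9*(824/5) = 7416/5 ≈ 1483.2)
1/O = 1/(7416/5) = 5/7416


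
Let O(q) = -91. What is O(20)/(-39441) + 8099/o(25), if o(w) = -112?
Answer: -45631781/631056 ≈ -72.310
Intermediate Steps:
O(20)/(-39441) + 8099/o(25) = -91/(-39441) + 8099/(-112) = -91*(-1/39441) + 8099*(-1/112) = 91/39441 - 1157/16 = -45631781/631056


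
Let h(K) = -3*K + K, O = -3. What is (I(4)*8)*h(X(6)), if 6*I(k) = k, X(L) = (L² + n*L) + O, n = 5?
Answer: -672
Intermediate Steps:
X(L) = -3 + L² + 5*L (X(L) = (L² + 5*L) - 3 = -3 + L² + 5*L)
h(K) = -2*K
I(k) = k/6
(I(4)*8)*h(X(6)) = (((⅙)*4)*8)*(-2*(-3 + 6² + 5*6)) = ((⅔)*8)*(-2*(-3 + 36 + 30)) = 16*(-2*63)/3 = (16/3)*(-126) = -672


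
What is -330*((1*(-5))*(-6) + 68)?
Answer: -32340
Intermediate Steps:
-330*((1*(-5))*(-6) + 68) = -330*(-5*(-6) + 68) = -330*(30 + 68) = -330*98 = -32340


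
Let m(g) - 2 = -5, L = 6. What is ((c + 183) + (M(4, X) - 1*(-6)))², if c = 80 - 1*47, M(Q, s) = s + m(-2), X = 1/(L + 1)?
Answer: 2353156/49 ≈ 48024.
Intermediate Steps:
m(g) = -3 (m(g) = 2 - 5 = -3)
X = ⅐ (X = 1/(6 + 1) = 1/7 = ⅐ ≈ 0.14286)
M(Q, s) = -3 + s (M(Q, s) = s - 3 = -3 + s)
c = 33 (c = 80 - 47 = 33)
((c + 183) + (M(4, X) - 1*(-6)))² = ((33 + 183) + ((-3 + ⅐) - 1*(-6)))² = (216 + (-20/7 + 6))² = (216 + 22/7)² = (1534/7)² = 2353156/49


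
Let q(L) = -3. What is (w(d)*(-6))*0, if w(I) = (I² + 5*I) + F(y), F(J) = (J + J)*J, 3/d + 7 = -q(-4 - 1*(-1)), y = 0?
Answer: 0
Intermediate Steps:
d = -¾ (d = 3/(-7 - 1*(-3)) = 3/(-7 + 3) = 3/(-4) = 3*(-¼) = -¾ ≈ -0.75000)
F(J) = 2*J² (F(J) = (2*J)*J = 2*J²)
w(I) = I² + 5*I (w(I) = (I² + 5*I) + 2*0² = (I² + 5*I) + 2*0 = (I² + 5*I) + 0 = I² + 5*I)
(w(d)*(-6))*0 = (-3*(5 - ¾)/4*(-6))*0 = (-¾*17/4*(-6))*0 = -51/16*(-6)*0 = (153/8)*0 = 0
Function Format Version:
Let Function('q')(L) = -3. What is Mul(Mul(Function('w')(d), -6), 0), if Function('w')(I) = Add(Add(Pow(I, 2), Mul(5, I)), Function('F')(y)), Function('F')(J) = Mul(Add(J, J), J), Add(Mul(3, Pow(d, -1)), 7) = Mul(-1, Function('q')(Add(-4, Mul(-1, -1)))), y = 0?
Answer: 0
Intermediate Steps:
d = Rational(-3, 4) (d = Mul(3, Pow(Add(-7, Mul(-1, -3)), -1)) = Mul(3, Pow(Add(-7, 3), -1)) = Mul(3, Pow(-4, -1)) = Mul(3, Rational(-1, 4)) = Rational(-3, 4) ≈ -0.75000)
Function('F')(J) = Mul(2, Pow(J, 2)) (Function('F')(J) = Mul(Mul(2, J), J) = Mul(2, Pow(J, 2)))
Function('w')(I) = Add(Pow(I, 2), Mul(5, I)) (Function('w')(I) = Add(Add(Pow(I, 2), Mul(5, I)), Mul(2, Pow(0, 2))) = Add(Add(Pow(I, 2), Mul(5, I)), Mul(2, 0)) = Add(Add(Pow(I, 2), Mul(5, I)), 0) = Add(Pow(I, 2), Mul(5, I)))
Mul(Mul(Function('w')(d), -6), 0) = Mul(Mul(Mul(Rational(-3, 4), Add(5, Rational(-3, 4))), -6), 0) = Mul(Mul(Mul(Rational(-3, 4), Rational(17, 4)), -6), 0) = Mul(Mul(Rational(-51, 16), -6), 0) = Mul(Rational(153, 8), 0) = 0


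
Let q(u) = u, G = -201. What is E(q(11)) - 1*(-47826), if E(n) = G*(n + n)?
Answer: 43404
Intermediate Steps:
E(n) = -402*n (E(n) = -201*(n + n) = -402*n)
E(q(11)) - 1*(-47826) = -402*11 - 1*(-47826) = -4422 + 47826 = 43404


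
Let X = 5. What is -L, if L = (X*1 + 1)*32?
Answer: -192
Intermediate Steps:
L = 192 (L = (5*1 + 1)*32 = (5 + 1)*32 = 6*32 = 192)
-L = -1*192 = -192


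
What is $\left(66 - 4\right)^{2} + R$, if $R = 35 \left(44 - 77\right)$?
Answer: $2689$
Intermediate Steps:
$R = -1155$ ($R = 35 \left(-33\right) = -1155$)
$\left(66 - 4\right)^{2} + R = \left(66 - 4\right)^{2} - 1155 = 62^{2} - 1155 = 3844 - 1155 = 2689$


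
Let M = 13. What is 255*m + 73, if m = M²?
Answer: 43168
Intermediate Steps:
m = 169 (m = 13² = 169)
255*m + 73 = 255*169 + 73 = 43095 + 73 = 43168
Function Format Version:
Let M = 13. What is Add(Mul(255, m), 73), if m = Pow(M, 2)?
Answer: 43168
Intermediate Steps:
m = 169 (m = Pow(13, 2) = 169)
Add(Mul(255, m), 73) = Add(Mul(255, 169), 73) = Add(43095, 73) = 43168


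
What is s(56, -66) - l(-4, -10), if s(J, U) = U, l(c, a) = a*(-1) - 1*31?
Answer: -45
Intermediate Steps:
l(c, a) = -31 - a (l(c, a) = -a - 31 = -31 - a)
s(56, -66) - l(-4, -10) = -66 - (-31 - 1*(-10)) = -66 - (-31 + 10) = -66 - 1*(-21) = -66 + 21 = -45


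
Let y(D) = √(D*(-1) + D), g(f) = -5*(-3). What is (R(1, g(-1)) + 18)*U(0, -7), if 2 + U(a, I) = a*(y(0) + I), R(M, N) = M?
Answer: -38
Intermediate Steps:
g(f) = 15
y(D) = 0 (y(D) = √(-D + D) = √0 = 0)
U(a, I) = -2 + I*a (U(a, I) = -2 + a*(0 + I) = -2 + a*I = -2 + I*a)
(R(1, g(-1)) + 18)*U(0, -7) = (1 + 18)*(-2 - 7*0) = 19*(-2 + 0) = 19*(-2) = -38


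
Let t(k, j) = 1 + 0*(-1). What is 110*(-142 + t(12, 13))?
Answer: -15510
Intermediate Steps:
t(k, j) = 1 (t(k, j) = 1 + 0 = 1)
110*(-142 + t(12, 13)) = 110*(-142 + 1) = 110*(-141) = -15510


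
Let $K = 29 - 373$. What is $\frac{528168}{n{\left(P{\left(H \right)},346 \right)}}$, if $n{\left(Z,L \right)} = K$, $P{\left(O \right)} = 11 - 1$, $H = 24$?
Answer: $- \frac{66021}{43} \approx -1535.4$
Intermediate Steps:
$P{\left(O \right)} = 10$ ($P{\left(O \right)} = 11 - 1 = 10$)
$K = -344$ ($K = 29 - 373 = -344$)
$n{\left(Z,L \right)} = -344$
$\frac{528168}{n{\left(P{\left(H \right)},346 \right)}} = \frac{528168}{-344} = 528168 \left(- \frac{1}{344}\right) = - \frac{66021}{43}$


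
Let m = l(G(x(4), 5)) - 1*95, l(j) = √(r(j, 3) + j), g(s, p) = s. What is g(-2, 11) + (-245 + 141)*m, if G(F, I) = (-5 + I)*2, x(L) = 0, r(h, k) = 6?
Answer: 9878 - 104*√6 ≈ 9623.3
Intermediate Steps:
G(F, I) = -10 + 2*I
l(j) = √(6 + j)
m = -95 + √6 (m = √(6 + (-10 + 2*5)) - 1*95 = √(6 + (-10 + 10)) - 95 = √(6 + 0) - 95 = √6 - 95 = -95 + √6 ≈ -92.551)
g(-2, 11) + (-245 + 141)*m = -2 + (-245 + 141)*(-95 + √6) = -2 - 104*(-95 + √6) = -2 + (9880 - 104*√6) = 9878 - 104*√6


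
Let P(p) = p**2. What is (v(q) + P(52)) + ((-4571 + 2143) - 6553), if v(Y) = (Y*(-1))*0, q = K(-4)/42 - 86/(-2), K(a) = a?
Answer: -6277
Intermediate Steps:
q = 901/21 (q = -4/42 - 86/(-2) = -4*1/42 - 86*(-1/2) = -2/21 + 43 = 901/21 ≈ 42.905)
v(Y) = 0 (v(Y) = -Y*0 = 0)
(v(q) + P(52)) + ((-4571 + 2143) - 6553) = (0 + 52**2) + ((-4571 + 2143) - 6553) = (0 + 2704) + (-2428 - 6553) = 2704 - 8981 = -6277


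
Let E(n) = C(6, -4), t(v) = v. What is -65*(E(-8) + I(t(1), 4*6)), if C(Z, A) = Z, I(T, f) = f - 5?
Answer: -1625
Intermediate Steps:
I(T, f) = -5 + f
E(n) = 6
-65*(E(-8) + I(t(1), 4*6)) = -65*(6 + (-5 + 4*6)) = -65*(6 + (-5 + 24)) = -65*(6 + 19) = -65*25 = -1625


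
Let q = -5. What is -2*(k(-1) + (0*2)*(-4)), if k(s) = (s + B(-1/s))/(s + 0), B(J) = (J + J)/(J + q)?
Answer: -3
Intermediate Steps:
B(J) = 2*J/(-5 + J) (B(J) = (J + J)/(J - 5) = (2*J)/(-5 + J) = 2*J/(-5 + J))
k(s) = (s - 2/(s*(-5 - 1/s)))/s (k(s) = (s + 2*(-1/s)/(-5 - 1/s))/(s + 0) = (s - 2/(s*(-5 - 1/s)))/s)
-2*(k(-1) + (0*2)*(-4)) = -2*((2 - (1 + 5*(-1)))/((-1)*(1 + 5*(-1))) + (0*2)*(-4)) = -2*(-(2 - (1 - 5))/(1 - 5) + 0*(-4)) = -2*(-1*(2 - 1*(-4))/(-4) + 0) = -2*(-1*(-¼)*(2 + 4) + 0) = -2*(-1*(-¼)*6 + 0) = -2*(3/2 + 0) = -2*3/2 = -3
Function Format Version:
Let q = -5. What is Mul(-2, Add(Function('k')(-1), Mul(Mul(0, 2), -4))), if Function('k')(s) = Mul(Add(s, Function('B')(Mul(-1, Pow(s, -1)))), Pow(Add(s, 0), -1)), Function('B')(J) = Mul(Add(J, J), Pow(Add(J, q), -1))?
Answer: -3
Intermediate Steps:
Function('B')(J) = Mul(2, J, Pow(Add(-5, J), -1)) (Function('B')(J) = Mul(Add(J, J), Pow(Add(J, -5), -1)) = Mul(Mul(2, J), Pow(Add(-5, J), -1)) = Mul(2, J, Pow(Add(-5, J), -1)))
Function('k')(s) = Mul(Pow(s, -1), Add(s, Mul(-2, Pow(s, -1), Pow(Add(-5, Mul(-1, Pow(s, -1))), -1)))) (Function('k')(s) = Mul(Add(s, Mul(2, Mul(-1, Pow(s, -1)), Pow(Add(-5, Mul(-1, Pow(s, -1))), -1))), Pow(Add(s, 0), -1)) = Mul(Add(s, Mul(-2, Pow(s, -1), Pow(Add(-5, Mul(-1, Pow(s, -1))), -1))), Pow(s, -1)) = Mul(Pow(s, -1), Add(s, Mul(-2, Pow(s, -1), Pow(Add(-5, Mul(-1, Pow(s, -1))), -1)))))
Mul(-2, Add(Function('k')(-1), Mul(Mul(0, 2), -4))) = Mul(-2, Add(Mul(Pow(-1, -1), Pow(Add(1, Mul(5, -1)), -1), Add(2, Mul(-1, Add(1, Mul(5, -1))))), Mul(Mul(0, 2), -4))) = Mul(-2, Add(Mul(-1, Pow(Add(1, -5), -1), Add(2, Mul(-1, Add(1, -5)))), Mul(0, -4))) = Mul(-2, Add(Mul(-1, Pow(-4, -1), Add(2, Mul(-1, -4))), 0)) = Mul(-2, Add(Mul(-1, Rational(-1, 4), Add(2, 4)), 0)) = Mul(-2, Add(Mul(-1, Rational(-1, 4), 6), 0)) = Mul(-2, Add(Rational(3, 2), 0)) = Mul(-2, Rational(3, 2)) = -3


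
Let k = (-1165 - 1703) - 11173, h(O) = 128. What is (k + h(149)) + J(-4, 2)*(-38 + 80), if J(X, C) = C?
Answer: -13829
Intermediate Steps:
k = -14041 (k = -2868 - 11173 = -14041)
(k + h(149)) + J(-4, 2)*(-38 + 80) = (-14041 + 128) + 2*(-38 + 80) = -13913 + 2*42 = -13913 + 84 = -13829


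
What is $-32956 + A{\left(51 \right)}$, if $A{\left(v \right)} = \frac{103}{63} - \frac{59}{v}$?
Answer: $- \frac{35295364}{1071} \approx -32956.0$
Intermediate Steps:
$A{\left(v \right)} = \frac{103}{63} - \frac{59}{v}$ ($A{\left(v \right)} = 103 \cdot \frac{1}{63} - \frac{59}{v} = \frac{103}{63} - \frac{59}{v}$)
$-32956 + A{\left(51 \right)} = -32956 + \left(\frac{103}{63} - \frac{59}{51}\right) = -32956 + \frac{512}{1071} = - \frac{35295364}{1071}$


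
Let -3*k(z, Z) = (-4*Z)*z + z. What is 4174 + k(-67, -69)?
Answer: 31081/3 ≈ 10360.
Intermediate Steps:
k(z, Z) = -z/3 + 4*Z*z/3 (k(z, Z) = -((-4*Z)*z + z)/3 = -(-4*Z*z + z)/3 = -(z - 4*Z*z)/3 = -z/3 + 4*Z*z/3)
4174 + k(-67, -69) = 4174 + (⅓)*(-67)*(-1 + 4*(-69)) = 4174 + (⅓)*(-67)*(-1 - 276) = 4174 + (⅓)*(-67)*(-277) = 4174 + 18559/3 = 31081/3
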